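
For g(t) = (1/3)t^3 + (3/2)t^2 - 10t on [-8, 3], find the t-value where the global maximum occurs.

-5

Differentiating, g'(t) = t^2 + 3t - 10; which vanishes at t = -5 and t = 2.
Evaluating at the critical points and endpoints: g(-8) = 16/3, g(-5) = 275/6, g(2) = -34/3, g(3) = -15/2.
So the maximum is g(-5) = 275/6.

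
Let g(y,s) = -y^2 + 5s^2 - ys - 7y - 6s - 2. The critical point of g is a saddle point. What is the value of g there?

209/21

∂g/∂y = -2y - s - 7 = 0 and ∂g/∂s = -y + 10s - 6 = 0, so (y, s) = (-76/21, 5/21).
The Hessian has g_{yy} = -2, g_{ss} = 10, g_{ys} = -1, giving D = -21 < 0, so the point is a saddle point.
g(-76/21, 5/21) = 209/21.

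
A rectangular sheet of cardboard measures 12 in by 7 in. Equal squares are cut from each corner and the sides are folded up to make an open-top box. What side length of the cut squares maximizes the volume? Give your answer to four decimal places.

With cut size x, the volume is V(x) = x(12 − 2x)(7 − 2x) for 0 < x < 3.5.
V'(x) = 12x^2 − 76x + 84. Setting V'(x) = 0 gives x ≈ 1.4266 (the root in (0, 3.5)).
V''(x) = 24x − 76 is negative there, so this is the maximum; V ≈ 54.1109.

1.4266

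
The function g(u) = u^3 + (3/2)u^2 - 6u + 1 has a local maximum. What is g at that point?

g'(u) = 3u^2 + 3u - 6. Setting g'(u) = 0 gives u ∈ {-2, 1}.
Second-derivative test with g''(u) = 6u + 3: g''(-2) = -9 < 0 ⇒ local maximum; g''(1) = 9 > 0 ⇒ local minimum.
So the local maximum value is g(-2) = 11.

11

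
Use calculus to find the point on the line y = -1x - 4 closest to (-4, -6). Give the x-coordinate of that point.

Minimize D(x)^2 = (x + 4)^2 + (-x + 2)^2.
d/dx[D^2] = 2(x + 4) + 2·(-1)·(-x + 2) = 0 ⇒ x = -1.
Then y = -3 and the distance is √(18) ≈ 4.2426.

-1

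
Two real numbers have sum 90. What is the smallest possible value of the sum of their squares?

With a + b = 90, a^2 + b^2 = a^2 + (90 − a)^2.
The derivative 2a − 2(90 − a) = 4a − 180 vanishes at a = 45; second derivative 4 > 0, a minimum.
The minimum is 2·(45)^2 = 4050.

4050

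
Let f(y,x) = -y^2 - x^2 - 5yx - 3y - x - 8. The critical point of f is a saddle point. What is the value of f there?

-163/21

∂f/∂y = -2y - 5x - 3 = 0 and ∂f/∂x = -5y - 2x - 1 = 0, so (y, x) = (1/21, -13/21).
The Hessian has f_{yy} = -2, f_{xx} = -2, f_{yx} = -5, giving D = -21 < 0, so the point is a saddle point.
f(1/21, -13/21) = -163/21.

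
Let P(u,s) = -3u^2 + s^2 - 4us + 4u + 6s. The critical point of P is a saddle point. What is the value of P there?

∂P/∂u = -6u - 4s + 4 = 0 and ∂P/∂s = -4u + 2s + 6 = 0, so (u, s) = (8/7, -5/7).
The Hessian has P_{uu} = -6, P_{ss} = 2, P_{us} = -4, giving D = -28 < 0, so the point is a saddle point.
P(8/7, -5/7) = 1/7.

1/7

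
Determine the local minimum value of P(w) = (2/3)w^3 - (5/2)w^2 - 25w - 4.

-649/6

P'(w) = 2w^2 - 5w - 25. Setting P'(w) = 0 gives w ∈ {-5/2, 5}.
Since P''(w) = 4w - 5, we get P''(-5/2) = -15 < 0 ⇒ local maximum; P''(5) = 15 > 0 ⇒ local minimum.
So the local minimum value is P(5) = -649/6.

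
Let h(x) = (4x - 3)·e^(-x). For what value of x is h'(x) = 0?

7/4

Differentiating with the product rule gives h'(x) = (-4x + 7)·e^(-x). Since e^(-x) > 0, the only critical point is x = 7/4.
h''(7/4) has the same sign as -4 < 0, so this is a local maximum.
h(7/4) = (4)·e^(-7/4) ≈ 0.6951.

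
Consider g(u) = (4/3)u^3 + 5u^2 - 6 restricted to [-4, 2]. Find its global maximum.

The derivative is 4u^2 + 10u, which vanishes at u = -5/2 and u = 0.
Candidates: g(-4) = -34/3, g(-5/2) = 53/12, g(0) = -6, g(2) = 74/3.
The maximum over the interval is 74/3, attained at u = 2.

74/3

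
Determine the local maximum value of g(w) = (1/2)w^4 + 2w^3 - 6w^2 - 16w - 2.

13/2

Critical points: g'(w) = 2w^3 + 6w^2 - 12w - 16 vanishes at w = -4, -1, 2.
g''(w) = 6w^2 + 12w - 12. g''(-4) = 36 > 0 ⇒ local minimum; g''(-1) = -18 < 0 ⇒ local maximum; g''(2) = 36 > 0 ⇒ local minimum.
So the local maximum value is g(-1) = 13/2.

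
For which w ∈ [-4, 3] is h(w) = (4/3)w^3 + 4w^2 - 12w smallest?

1

The derivative is 4w^2 + 8w - 12, which vanishes at w = -3 and w = 1.
Compare values at every candidate in [-4, 3]: h(-4) = 80/3,  h(-3) = 36,  h(1) = -20/3,  h(3) = 36.
So the minimum is h(1) = -20/3.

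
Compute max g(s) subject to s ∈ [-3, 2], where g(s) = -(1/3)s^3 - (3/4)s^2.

9/4

Differentiating, g'(s) = -s^2 - (3/2)s; which vanishes at s = -3/2 and s = 0.
Evaluating at the critical points and endpoints: g(-3) = 9/4, g(-3/2) = -9/16, g(0) = 0, g(2) = -17/3.
Hence the absolute maximum is 9/4 at s = -3.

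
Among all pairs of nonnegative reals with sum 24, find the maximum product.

144

With x + y = 24, the product is P(x) = x(24 − x).
P'(x) = 24 − 2x = 0 gives x = 12; P'' = −2 < 0, so this is the maximum.
P = 12·12 = 144.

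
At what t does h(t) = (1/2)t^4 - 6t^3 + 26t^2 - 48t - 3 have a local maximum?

3

h'(t) = 2t^3 - 18t^2 + 52t - 48 = 0 at t = 2, 3, 4.
Second-derivative test with h''(t) = 6t^2 - 36t + 52: h''(2) = 4 > 0 ⇒ local minimum; h''(3) = -2 < 0 ⇒ local maximum; h''(4) = 4 > 0 ⇒ local minimum.
So the local maximum value is h(3) = -69/2.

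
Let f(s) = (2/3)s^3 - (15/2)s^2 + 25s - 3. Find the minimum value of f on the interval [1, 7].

91/6

The derivative is 2s^2 - 15s + 25, which vanishes at s = 5/2 and s = 5.
Evaluating at the critical points and endpoints: f(1) = 91/6, f(5/2) = 553/24, f(5) = 107/6, f(7) = 199/6.
So the minimum is f(1) = 91/6.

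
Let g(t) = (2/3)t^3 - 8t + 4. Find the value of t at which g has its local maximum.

-2

Critical points: g'(t) = 2t^2 - 8 vanishes at t = -2, 2.
g''(t) = 4t. g''(-2) = -8 < 0 ⇒ local maximum; g''(2) = 8 > 0 ⇒ local minimum.
Thus g has its local maximum at t = -2, with value 44/3.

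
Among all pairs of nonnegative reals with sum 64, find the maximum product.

With x + y = 64, the product is P(x) = x(64 − x).
P'(x) = 64 − 2x = 0 gives x = 32; P'' = −2 < 0, so this is the maximum.
P = 32·32 = 1024.

1024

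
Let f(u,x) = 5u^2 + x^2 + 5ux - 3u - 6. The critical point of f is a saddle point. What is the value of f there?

-21/5

∂f/∂u = 10u + 5x - 3 = 0 and ∂f/∂x = 5u + 2x = 0, so (u, x) = (-6/5, 3).
The Hessian has f_{uu} = 10, f_{xx} = 2, f_{ux} = 5, giving D = -5 < 0, so the point is a saddle point.
f(-6/5, 3) = -21/5.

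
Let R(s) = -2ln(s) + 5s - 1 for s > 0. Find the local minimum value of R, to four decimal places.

2.8326

R'(s) = -2/s + 5 = 0 gives s = 2/5.
R''(s) = 2/s², which is positive for s > 0, so this is a local minimum.
R(2/5) = -2·ln(2/5) + 2 - 1 ≈ 2.8326.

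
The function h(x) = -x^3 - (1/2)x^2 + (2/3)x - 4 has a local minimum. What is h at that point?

-118/27

h'(x) = -3x^2 - x + 2/3. Setting h'(x) = 0 gives x ∈ {-2/3, 1/3}.
Since h''(x) = -6x - 1, we get h''(-2/3) = 3 > 0 ⇒ local minimum; h''(1/3) = -3 < 0 ⇒ local maximum.
The local minimum is h(-2/3) = -118/27.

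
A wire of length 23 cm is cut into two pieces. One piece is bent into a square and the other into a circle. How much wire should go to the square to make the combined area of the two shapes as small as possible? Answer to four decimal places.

12.8823

Let x be the length used for the square. Square side x/4; circle radius (23−x)/(2π).
A(x) = (x/4)² + π·((23−x)/(2π))² = x²/16 + (23−x)²/(4π) for 0 ≤ x ≤ 23. A'(x) = x/8 − (23−x)/(2π) = 0 gives x = 4·23/(π+4) ≈ 12.8823.
A'' = 1/8 + 1/(2π) > 0, so this gives the minimum combined area; x ≈ 12.8823 cm to the square.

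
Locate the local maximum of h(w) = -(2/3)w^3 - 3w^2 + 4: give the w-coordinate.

0

h'(w) = -2w^2 - 6w. Setting h'(w) = 0 gives w ∈ {-3, 0}.
h''(w) = -4w - 6. h''(-3) = 6 > 0 ⇒ local minimum; h''(0) = -6 < 0 ⇒ local maximum.
The local maximum is h(0) = 4.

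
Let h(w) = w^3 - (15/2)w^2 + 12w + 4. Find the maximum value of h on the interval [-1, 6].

22

h'(w) = 3w^2 - 15w + 12, which vanishes at w = 1 and w = 4.
Compare values at every candidate in [-1, 6]: h(-1) = -33/2, h(1) = 19/2, h(4) = -4, h(6) = 22.
The maximum over the interval is 22, attained at w = 6.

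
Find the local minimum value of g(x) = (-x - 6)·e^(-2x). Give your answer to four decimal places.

g'(x) = (-1)·e^(-2x) + (-x - 6)·(-2)·e^(-2x) = (2x + 11)·e^(-2x). Since e^(-2x) > 0, the only critical point is x = -11/2.
g''(-11/2) has the same sign as 2 > 0, so this is a local minimum.
g(-11/2) = (-1/2)·e^(11) ≈ -29937.0709.

-29937.0709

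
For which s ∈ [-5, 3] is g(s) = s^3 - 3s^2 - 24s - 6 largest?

Differentiating, g'(s) = 3s^2 - 6s - 24; whose only zero in [-5, 3] is s = -2.
Candidates: g(-5) = -86; g(-2) = 22; g(3) = -78.
The maximum over the interval is 22, attained at s = -2.

-2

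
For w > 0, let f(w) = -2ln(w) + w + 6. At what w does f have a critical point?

2

f'(w) = -2/w + 1 = 0 gives w = 2.
f''(w) = 2/w², which is positive for w > 0, so this is a local minimum.
f(2) = -2·ln(2) + 2 + 6 ≈ 6.6137.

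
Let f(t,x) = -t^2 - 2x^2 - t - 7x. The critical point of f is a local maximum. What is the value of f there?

∂f/∂t = -2t - 1 = 0 and ∂f/∂x = -4x - 7 = 0, so (t, x) = (-1/2, -7/4).
The Hessian has f_{tt} = -2, f_{xx} = -4, f_{tx} = 0, giving D = 8 > 0 with f_{tt} < 0, so the point is a local maximum.
f(-1/2, -7/4) = 51/8.

51/8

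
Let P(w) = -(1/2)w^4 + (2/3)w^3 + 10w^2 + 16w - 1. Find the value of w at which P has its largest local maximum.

P'(w) = -2w^3 + 2w^2 + 20w + 16. Setting P'(w) = 0 gives w ∈ {-2, -1, 4}.
Since P''(w) = -6w^2 + 4w + 20, we get P''(-2) = -12 < 0 ⇒ local maximum; P''(-1) = 10 > 0 ⇒ local minimum; P''(4) = -60 < 0 ⇒ local maximum.
The largest local maximum is P(4) = 413/3.

4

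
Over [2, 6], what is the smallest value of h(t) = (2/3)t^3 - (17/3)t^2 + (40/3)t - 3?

7/3

Differentiating, h'(t) = 2t^2 - (34/3)t + 40/3; whose only zero in [2, 6] is t = 4.
Candidates: h(2) = 19/3, h(4) = 7/3, h(6) = 17.
The minimum over the interval is 7/3, attained at t = 4.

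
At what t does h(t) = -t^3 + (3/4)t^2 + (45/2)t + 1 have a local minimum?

-5/2

h'(t) = -3t^2 + (3/2)t + 45/2. Setting h'(t) = 0 gives t ∈ {-5/2, 3}.
Second-derivative test with h''(t) = -6t + 3/2: h''(-5/2) = 33/2 > 0 ⇒ local minimum; h''(3) = -33/2 < 0 ⇒ local maximum.
So the local minimum value is h(-5/2) = -559/16.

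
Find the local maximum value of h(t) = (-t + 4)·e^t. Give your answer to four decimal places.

20.0855

By the product rule, h'(t) = (-t + 3)·e^t. Since e^t > 0, the only critical point is t = 3.
h''(3) has the same sign as -1 < 0, so this is a local maximum.
h(3) = (1)·e^(3) ≈ 20.0855.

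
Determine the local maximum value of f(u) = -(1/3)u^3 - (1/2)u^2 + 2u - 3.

-11/6

f'(u) = -u^2 - u + 2. Setting f'(u) = 0 gives u ∈ {-2, 1}.
f''(u) = -2u - 1. f''(-2) = 3 > 0 ⇒ local minimum; f''(1) = -3 < 0 ⇒ local maximum.
The local maximum is f(1) = -11/6.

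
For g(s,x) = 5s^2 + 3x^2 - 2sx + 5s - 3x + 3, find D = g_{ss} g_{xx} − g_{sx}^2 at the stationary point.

∂g/∂s = 10s - 2x + 5 = 0 and ∂g/∂x = -2s + 6x - 3 = 0, so (s, x) = (-3/7, 5/14).
The Hessian has g_{ss} = 10, g_{xx} = 6, g_{sx} = -2, giving D = 56 > 0 with g_{ss} > 0, so the point is a local minimum.
D = (10)·(6) − (-2)^2 = 56.

56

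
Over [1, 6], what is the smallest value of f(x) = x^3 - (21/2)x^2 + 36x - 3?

47/2

Differentiating, f'(x) = 3x^2 - 21x + 36; which vanishes at x = 3 and x = 4.
Evaluating at the critical points and endpoints: f(1) = 47/2; f(3) = 75/2; f(4) = 37; f(6) = 51.
The minimum over the interval is 47/2, attained at x = 1.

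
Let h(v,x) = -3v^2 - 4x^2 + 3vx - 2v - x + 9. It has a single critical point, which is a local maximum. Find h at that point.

376/39

∂h/∂v = -6v + 3x - 2 = 0 and ∂h/∂x = 3v - 8x - 1 = 0, so (v, x) = (-19/39, -4/13).
The Hessian has h_{vv} = -6, h_{xx} = -8, h_{vx} = 3, giving D = 39 > 0 with h_{vv} < 0, so the point is a local maximum.
h(-19/39, -4/13) = 376/39.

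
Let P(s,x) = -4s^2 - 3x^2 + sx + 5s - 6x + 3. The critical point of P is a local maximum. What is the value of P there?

330/47

∂P/∂s = -8s + x + 5 = 0 and ∂P/∂x = s - 6x - 6 = 0, so (s, x) = (24/47, -43/47).
The Hessian has P_{ss} = -8, P_{xx} = -6, P_{sx} = 1, giving D = 47 > 0 with P_{ss} < 0, so the point is a local maximum.
P(24/47, -43/47) = 330/47.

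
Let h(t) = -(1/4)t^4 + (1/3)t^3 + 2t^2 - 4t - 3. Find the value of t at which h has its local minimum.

h'(t) = -t^3 + t^2 + 4t - 4. Setting h'(t) = 0 gives t ∈ {-2, 1, 2}.
Second-derivative test with h''(t) = -3t^2 + 2t + 4: h''(-2) = -12 < 0 ⇒ local maximum; h''(1) = 3 > 0 ⇒ local minimum; h''(2) = -4 < 0 ⇒ local maximum.
So the local minimum value is h(1) = -59/12.

1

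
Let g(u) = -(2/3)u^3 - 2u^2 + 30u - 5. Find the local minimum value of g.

g'(u) = -2u^2 - 4u + 30. Setting g'(u) = 0 gives u ∈ {-5, 3}.
Since g''(u) = -4u - 4, we get g''(-5) = 16 > 0 ⇒ local minimum; g''(3) = -16 < 0 ⇒ local maximum.
The local minimum is g(-5) = -365/3.

-365/3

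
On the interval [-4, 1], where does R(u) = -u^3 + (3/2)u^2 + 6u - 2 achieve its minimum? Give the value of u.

R'(u) = -3u^2 + 3u + 6, whose only zero in [-4, 1] is u = -1.
Evaluating at the critical points and endpoints: R(-4) = 62; R(-1) = -11/2; R(1) = 9/2.
The minimum over the interval is -11/2, attained at u = -1.

-1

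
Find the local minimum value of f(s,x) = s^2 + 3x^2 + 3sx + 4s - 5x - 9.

∂f/∂s = 2s + 3x + 4 = 0 and ∂f/∂x = 3s + 6x - 5 = 0, so (s, x) = (-13, 22/3).
The Hessian has f_{ss} = 2, f_{xx} = 6, f_{sx} = 3, giving D = 3 > 0 with f_{ss} > 0, so the point is a local minimum.
f(-13, 22/3) = -160/3.

-160/3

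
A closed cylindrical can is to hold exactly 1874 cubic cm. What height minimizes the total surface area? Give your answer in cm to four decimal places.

With radius r and height h, πr²h = 1874 so h = 1874/(πr²), and S(r) = 2πr² + 2πrh = 2πr² + 2·1874/r.
S'(r) = 4πr − 2·1874/r² = 0 ⇒ r³ = 1874/(2π), so r ≈ 6.6813 and h = 2r ≈ 13.3627.
S''(r) = 4π + 4·1874/r³ > 0, so this is the minimum; S ≈ 841.4486.

13.3627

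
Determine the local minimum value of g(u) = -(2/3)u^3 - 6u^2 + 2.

-70

Critical points: g'(u) = -2u^2 - 12u vanishes at u = -6, 0.
g''(u) = -4u - 12. g''(-6) = 12 > 0 ⇒ local minimum; g''(0) = -12 < 0 ⇒ local maximum.
So the local minimum value is g(-6) = -70.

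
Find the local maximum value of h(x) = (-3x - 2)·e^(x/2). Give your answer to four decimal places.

By the product rule, h'(x) = (-(3/2)x - 4)·e^(x/2). Since e^(x/2) > 0, the only critical point is x = -8/3.
h''(-8/3) has the same sign as -3/2 < 0, so this is a local maximum.
h(-8/3) = (6)·e^(-4/3) ≈ 1.5816.

1.5816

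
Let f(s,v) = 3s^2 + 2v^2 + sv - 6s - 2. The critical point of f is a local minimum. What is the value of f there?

∂f/∂s = 6s + v - 6 = 0 and ∂f/∂v = s + 4v = 0, so (s, v) = (24/23, -6/23).
The Hessian has f_{ss} = 6, f_{vv} = 4, f_{sv} = 1, giving D = 23 > 0 with f_{ss} > 0, so the point is a local minimum.
f(24/23, -6/23) = -118/23.

-118/23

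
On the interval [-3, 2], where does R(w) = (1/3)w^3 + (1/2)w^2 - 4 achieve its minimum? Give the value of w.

-3

The derivative is w^2 + w, which vanishes at w = -1 and w = 0.
Evaluating at the critical points and endpoints: R(-3) = -17/2; R(-1) = -23/6; R(0) = -4; R(2) = 2/3.
The minimum over the interval is -17/2, attained at w = -3.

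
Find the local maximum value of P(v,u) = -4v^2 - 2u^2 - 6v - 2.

1/4

∂P/∂v = -8v - 6 = 0 and ∂P/∂u = -4u = 0, so (v, u) = (-3/4, 0).
The Hessian has P_{vv} = -8, P_{uu} = -4, P_{vu} = 0, giving D = 32 > 0 with P_{vv} < 0, so the point is a local maximum.
P(-3/4, 0) = 1/4.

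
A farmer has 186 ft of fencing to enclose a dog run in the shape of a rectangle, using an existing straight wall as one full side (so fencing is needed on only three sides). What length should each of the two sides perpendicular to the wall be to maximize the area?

93/2

Let the sides perpendicular to the wall have length x and the parallel side y, so 2x + y = 186 and the area is A = xy = x(186 − 2x).
A'(x) = 186 − 4x = 0 gives x = 93/2, and A''(x) = −4 < 0 confirms a maximum.
Then y = 186 − 2·93/2 = 93 and A = 8649/2.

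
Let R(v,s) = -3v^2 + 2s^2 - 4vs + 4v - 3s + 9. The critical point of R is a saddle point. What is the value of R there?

317/40

∂R/∂v = -6v - 4s + 4 = 0 and ∂R/∂s = -4v + 4s - 3 = 0, so (v, s) = (1/10, 17/20).
The Hessian has R_{vv} = -6, R_{ss} = 4, R_{vs} = -4, giving D = -40 < 0, so the point is a saddle point.
R(1/10, 17/20) = 317/40.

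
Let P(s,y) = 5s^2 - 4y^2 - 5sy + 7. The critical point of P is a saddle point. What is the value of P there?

7

∂P/∂s = 10s - 5y = 0 and ∂P/∂y = -5s - 8y = 0, so (s, y) = (0, 0).
The Hessian has P_{ss} = 10, P_{yy} = -8, P_{sy} = -5, giving D = -105 < 0, so the point is a saddle point.
P(0, 0) = 7.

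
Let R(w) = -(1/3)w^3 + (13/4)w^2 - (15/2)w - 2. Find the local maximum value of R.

Critical points: R'(w) = -w^2 + (13/2)w - 15/2 vanishes at w = 3/2, 5.
Since R''(w) = -2w + 13/2, we get R''(3/2) = 7/2 > 0 ⇒ local minimum; R''(5) = -7/2 < 0 ⇒ local maximum.
Thus R has its local maximum at w = 5, with value 1/12.

1/12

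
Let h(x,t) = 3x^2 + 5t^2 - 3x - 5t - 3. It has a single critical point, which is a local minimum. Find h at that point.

∂h/∂x = 6x - 3 = 0 and ∂h/∂t = 10t - 5 = 0, so (x, t) = (1/2, 1/2).
The Hessian has h_{xx} = 6, h_{tt} = 10, h_{xt} = 0, giving D = 60 > 0 with h_{xx} > 0, so the point is a local minimum.
h(1/2, 1/2) = -5.

-5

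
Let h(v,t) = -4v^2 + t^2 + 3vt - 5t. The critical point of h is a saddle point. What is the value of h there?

∂h/∂v = -8v + 3t = 0 and ∂h/∂t = 3v + 2t - 5 = 0, so (v, t) = (3/5, 8/5).
The Hessian has h_{vv} = -8, h_{tt} = 2, h_{vt} = 3, giving D = -25 < 0, so the point is a saddle point.
h(3/5, 8/5) = -4.

-4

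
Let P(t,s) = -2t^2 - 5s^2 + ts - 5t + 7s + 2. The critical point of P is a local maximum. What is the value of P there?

∂P/∂t = -4t + s - 5 = 0 and ∂P/∂s = t - 10s + 7 = 0, so (t, s) = (-43/39, 23/39).
The Hessian has P_{tt} = -4, P_{ss} = -10, P_{ts} = 1, giving D = 39 > 0 with P_{tt} < 0, so the point is a local maximum.
P(-43/39, 23/39) = 266/39.

266/39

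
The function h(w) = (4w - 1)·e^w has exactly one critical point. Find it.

-3/4

Differentiating with the product rule gives h'(w) = (4w + 3)·e^w. Since e^w > 0, the only critical point is w = -3/4.
h''(-3/4) has the same sign as 4 > 0, so this is a local minimum.
h(-3/4) = (-4)·e^(-3/4) ≈ -1.8895.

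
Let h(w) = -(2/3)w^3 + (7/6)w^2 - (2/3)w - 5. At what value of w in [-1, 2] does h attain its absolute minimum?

2

Differentiating, h'(w) = -2w^2 + (7/3)w - 2/3; which vanishes at w = 1/2 and w = 2/3.
Compare values at every candidate in [-1, 2]: h(-1) = -5/2,  h(1/2) = -41/8,  h(2/3) = -415/81,  h(2) = -7.
The minimum over the interval is -7, attained at w = 2.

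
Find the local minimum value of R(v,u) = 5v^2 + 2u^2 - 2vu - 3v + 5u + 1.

∂R/∂v = 10v - 2u - 3 = 0 and ∂R/∂u = -2v + 4u + 5 = 0, so (v, u) = (1/18, -11/9).
The Hessian has R_{vv} = 10, R_{uu} = 4, R_{vu} = -2, giving D = 36 > 0 with R_{vv} > 0, so the point is a local minimum.
R(1/18, -11/9) = -77/36.

-77/36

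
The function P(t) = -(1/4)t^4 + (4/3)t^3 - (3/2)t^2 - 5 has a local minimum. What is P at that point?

-65/12

P'(t) = -t^3 + 4t^2 - 3t. Setting P'(t) = 0 gives t ∈ {0, 1, 3}.
P''(t) = -3t^2 + 8t - 3. P''(0) = -3 < 0 ⇒ local maximum; P''(1) = 2 > 0 ⇒ local minimum; P''(3) = -6 < 0 ⇒ local maximum.
The local minimum is P(1) = -65/12.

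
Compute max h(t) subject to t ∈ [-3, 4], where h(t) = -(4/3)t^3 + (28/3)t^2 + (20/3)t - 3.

h'(t) = -4t^2 + (56/3)t + 20/3, whose only zero in [-3, 4] is t = -1/3.
Candidates: h(-3) = 97; h(-1/3) = -335/81; h(4) = 263/3.
So the maximum is h(-3) = 97.

97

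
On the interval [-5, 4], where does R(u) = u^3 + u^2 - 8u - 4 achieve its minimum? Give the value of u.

-5

Differentiating, R'(u) = 3u^2 + 2u - 8; which vanishes at u = -2 and u = 4/3.
Compare values at every candidate in [-5, 4]: R(-5) = -64, R(-2) = 8, R(4/3) = -284/27, R(4) = 44.
Hence the absolute minimum is -64 at u = -5.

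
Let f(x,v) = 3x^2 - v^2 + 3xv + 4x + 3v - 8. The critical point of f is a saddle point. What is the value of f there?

∂f/∂x = 6x + 3v + 4 = 0 and ∂f/∂v = 3x - 2v + 3 = 0, so (x, v) = (-17/21, 2/7).
The Hessian has f_{xx} = 6, f_{vv} = -2, f_{xv} = 3, giving D = -21 < 0, so the point is a saddle point.
f(-17/21, 2/7) = -193/21.

-193/21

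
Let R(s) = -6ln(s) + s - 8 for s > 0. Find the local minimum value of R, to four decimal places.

R'(s) = -6/s + 1 = 0 gives s = 6.
R''(s) = 6/s², which is positive for s > 0, so this is a local minimum.
R(6) = -6·ln(6) + 6 - 8 ≈ -12.7506.

-12.7506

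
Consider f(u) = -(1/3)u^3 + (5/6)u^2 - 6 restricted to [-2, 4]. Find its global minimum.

-14

Differentiating, f'(u) = -u^2 + (5/3)u; which vanishes at u = 0 and u = 5/3.
Evaluating at the critical points and endpoints: f(-2) = 0,  f(0) = -6,  f(5/3) = -847/162,  f(4) = -14.
The minimum over the interval is -14, attained at u = 4.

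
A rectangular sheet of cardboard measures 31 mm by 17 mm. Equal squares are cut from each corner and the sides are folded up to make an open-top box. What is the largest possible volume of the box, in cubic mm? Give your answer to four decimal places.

With cut size x, the volume is V(x) = x(31 − 2x)(17 − 2x) for 0 < x < 8.5.
V'(x) = 12x^2 − 192x + 527. Setting V'(x) = 0 gives x ≈ 3.5186 (the root in (0, 8.5)).
V''(x) = 24x − 192 is negative there, so this is the maximum; V ≈ 840.0185.

840.0185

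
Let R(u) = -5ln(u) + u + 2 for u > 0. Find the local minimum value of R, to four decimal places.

-1.0472

R'(u) = -5/u + 1 = 0 gives u = 5.
R''(u) = 5/u², which is positive for u > 0, so this is a local minimum.
R(5) = -5·ln(5) + 5 + 2 ≈ -1.0472.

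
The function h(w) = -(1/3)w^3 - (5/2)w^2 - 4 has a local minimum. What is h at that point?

-149/6

Critical points: h'(w) = -w^2 - 5w vanishes at w = -5, 0.
h''(w) = -2w - 5. h''(-5) = 5 > 0 ⇒ local minimum; h''(0) = -5 < 0 ⇒ local maximum.
So the local minimum value is h(-5) = -149/6.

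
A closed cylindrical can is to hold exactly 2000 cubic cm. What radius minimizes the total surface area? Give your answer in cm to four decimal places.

6.8278

With radius r and height h, πr²h = 2000 so h = 2000/(πr²), and S(r) = 2πr² + 2πrh = 2πr² + 2·2000/r.
S'(r) = 4πr − 2·2000/r² = 0 ⇒ r³ = 2000/(2π), so r ≈ 6.8278 and h = 2r ≈ 13.6557.
S''(r) = 4π + 4·2000/r³ > 0, so this is the minimum; S ≈ 878.7551.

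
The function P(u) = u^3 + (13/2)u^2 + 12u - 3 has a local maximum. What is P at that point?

-15/2

P'(u) = 3u^2 + 13u + 12. Setting P'(u) = 0 gives u ∈ {-3, -4/3}.
P''(u) = 6u + 13. P''(-3) = -5 < 0 ⇒ local maximum; P''(-4/3) = 5 > 0 ⇒ local minimum.
The local maximum is P(-3) = -15/2.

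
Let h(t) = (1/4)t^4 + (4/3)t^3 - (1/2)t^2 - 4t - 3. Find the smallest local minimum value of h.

h'(t) = t^3 + 4t^2 - t - 4 = 0 at t = -4, -1, 1.
Second-derivative test with h''(t) = 3t^2 + 8t - 1: h''(-4) = 15 > 0 ⇒ local minimum; h''(-1) = -6 < 0 ⇒ local maximum; h''(1) = 10 > 0 ⇒ local minimum.
Thus h has its smallest local minimum at t = -4, with value -49/3.

-49/3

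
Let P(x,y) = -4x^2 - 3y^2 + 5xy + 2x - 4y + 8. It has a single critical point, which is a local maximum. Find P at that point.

∂P/∂x = -8x + 5y + 2 = 0 and ∂P/∂y = 5x - 6y - 4 = 0, so (x, y) = (-8/23, -22/23).
The Hessian has P_{xx} = -8, P_{yy} = -6, P_{xy} = 5, giving D = 23 > 0 with P_{xx} < 0, so the point is a local maximum.
P(-8/23, -22/23) = 220/23.

220/23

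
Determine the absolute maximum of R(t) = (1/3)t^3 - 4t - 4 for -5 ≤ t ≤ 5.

53/3

Differentiating, R'(t) = t^2 - 4; which vanishes at t = -2 and t = 2.
Compare values at every candidate in [-5, 5]: R(-5) = -77/3, R(-2) = 4/3, R(2) = -28/3, R(5) = 53/3.
Hence the absolute maximum is 53/3 at t = 5.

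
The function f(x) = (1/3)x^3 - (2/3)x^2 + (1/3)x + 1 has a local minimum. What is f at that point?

Critical points: f'(x) = x^2 - (4/3)x + 1/3 vanishes at x = 1/3, 1.
Second-derivative test with f''(x) = 2x - 4/3: f''(1/3) = -2/3 < 0 ⇒ local maximum; f''(1) = 2/3 > 0 ⇒ local minimum.
Thus f has its local minimum at x = 1, with value 1.

1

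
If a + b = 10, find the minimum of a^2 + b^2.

With a + b = 10, a^2 + b^2 = a^2 + (10 − a)^2.
The derivative 2a − 2(10 − a) = 4a − 20 vanishes at a = 5; second derivative 4 > 0, a minimum.
The minimum is 2·(5)^2 = 50.

50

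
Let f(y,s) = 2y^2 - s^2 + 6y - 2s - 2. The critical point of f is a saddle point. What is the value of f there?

∂f/∂y = 4y + 6 = 0 and ∂f/∂s = -2s - 2 = 0, so (y, s) = (-3/2, -1).
The Hessian has f_{yy} = 4, f_{ss} = -2, f_{ys} = 0, giving D = -8 < 0, so the point is a saddle point.
f(-3/2, -1) = -11/2.

-11/2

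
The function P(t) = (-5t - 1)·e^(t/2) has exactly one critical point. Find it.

-11/5

By the product rule, P'(t) = (-(5/2)t - 11/2)·e^(t/2). Since e^(t/2) > 0, the only critical point is t = -11/5.
P''(-11/5) has the same sign as -5/2 < 0, so this is a local maximum.
P(-11/5) = (10)·e^(-11/10) ≈ 3.3287.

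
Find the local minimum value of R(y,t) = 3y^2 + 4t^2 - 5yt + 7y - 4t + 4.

-12/23

∂R/∂y = 6y - 5t + 7 = 0 and ∂R/∂t = -5y + 8t - 4 = 0, so (y, t) = (-36/23, -11/23).
The Hessian has R_{yy} = 6, R_{tt} = 8, R_{yt} = -5, giving D = 23 > 0 with R_{yy} > 0, so the point is a local minimum.
R(-36/23, -11/23) = -12/23.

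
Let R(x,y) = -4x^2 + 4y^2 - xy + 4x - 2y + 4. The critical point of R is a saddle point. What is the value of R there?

∂R/∂x = -8x - y + 4 = 0 and ∂R/∂y = -x + 8y - 2 = 0, so (x, y) = (6/13, 4/13).
The Hessian has R_{xx} = -8, R_{yy} = 8, R_{xy} = -1, giving D = -65 < 0, so the point is a saddle point.
R(6/13, 4/13) = 60/13.

60/13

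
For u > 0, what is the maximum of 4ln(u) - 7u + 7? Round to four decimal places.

R'(u) = 4/u − 7 = 0 gives u = 4/7.
R''(u) = -4/u², which is negative for u > 0, so this is a local maximum.
R(4/7) = 4·ln(4/7) - 4 + 7 ≈ 0.7615.

0.7615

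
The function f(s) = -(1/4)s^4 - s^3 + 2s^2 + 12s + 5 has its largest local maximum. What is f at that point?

f'(s) = -s^3 - 3s^2 + 4s + 12. Setting f'(s) = 0 gives s ∈ {-3, -2, 2}.
Since f''(s) = -3s^2 - 6s + 4, we get f''(-3) = -5 < 0 ⇒ local maximum; f''(-2) = 4 > 0 ⇒ local minimum; f''(2) = -20 < 0 ⇒ local maximum.
Thus f has its largest local maximum at s = 2, with value 25.

25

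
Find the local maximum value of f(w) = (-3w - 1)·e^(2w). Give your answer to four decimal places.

0.2833

f'(w) = (-3)·e^(2w) + (-3w - 1)·2·e^(2w) = (-6w - 5)·e^(2w). Since e^(2w) > 0, the only critical point is w = -5/6.
f''(-5/6) has the same sign as -6 < 0, so this is a local maximum.
f(-5/6) = (3/2)·e^(-5/3) ≈ 0.2833.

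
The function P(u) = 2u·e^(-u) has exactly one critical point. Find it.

P'(u) = 2·e^(-u) + (2u)·(-1)·e^(-u) = (-2u + 2)·e^(-u). Since e^(-u) > 0, the only critical point is u = 1.
P''(1) has the same sign as -2 < 0, so this is a local maximum.
P(1) = (2)·e^(-1) ≈ 0.7358.

1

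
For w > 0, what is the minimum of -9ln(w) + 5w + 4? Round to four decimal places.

P'(w) = -9/w + 5 = 0 gives w = 9/5.
P''(w) = 9/w², which is positive for w > 0, so this is a local minimum.
P(9/5) = -9·ln(9/5) + 9 + 4 ≈ 7.7099.

7.7099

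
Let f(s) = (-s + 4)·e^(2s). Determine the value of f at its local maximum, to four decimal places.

548.3166

Differentiating with the product rule gives f'(s) = (-2s + 7)·e^(2s). Since e^(2s) > 0, the only critical point is s = 7/2.
f''(7/2) has the same sign as -2 < 0, so this is a local maximum.
f(7/2) = (1/2)·e^(7) ≈ 548.3166.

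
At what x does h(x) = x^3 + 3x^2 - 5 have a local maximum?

-2

h'(x) = 3x^2 + 6x = 0 at x = -2, 0.
Second-derivative test with h''(x) = 6x + 6: h''(-2) = -6 < 0 ⇒ local maximum; h''(0) = 6 > 0 ⇒ local minimum.
So the local maximum value is h(-2) = -1.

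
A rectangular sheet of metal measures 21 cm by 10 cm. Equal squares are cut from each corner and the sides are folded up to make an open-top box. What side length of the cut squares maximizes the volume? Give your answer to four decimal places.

2.1344

With cut size x, the volume is V(x) = x(21 − 2x)(10 − 2x) for 0 < x < 5.
V'(x) = 12x^2 − 124x + 210. Setting V'(x) = 0 gives x ≈ 2.1344 (the root in (0, 5)).
V''(x) = 24x − 124 is negative there, so this is the maximum; V ≈ 204.6673.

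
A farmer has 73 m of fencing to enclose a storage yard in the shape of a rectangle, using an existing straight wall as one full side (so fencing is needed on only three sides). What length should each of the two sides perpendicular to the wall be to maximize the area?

73/4

Let the sides perpendicular to the wall have length x and the parallel side y, so 2x + y = 73 and the area is A = xy = x(73 − 2x).
A'(x) = 73 − 4x = 0 gives x = 73/4, and A''(x) = −4 < 0 confirms a maximum.
Then y = 73 − 2·73/4 = 73/2 and A = 5329/8.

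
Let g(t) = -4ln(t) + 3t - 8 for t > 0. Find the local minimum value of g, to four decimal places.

-5.1507

g'(t) = -4/t + 3 = 0 gives t = 4/3.
g''(t) = 4/t², which is positive for t > 0, so this is a local minimum.
g(4/3) = -4·ln(4/3) + 4 - 8 ≈ -5.1507.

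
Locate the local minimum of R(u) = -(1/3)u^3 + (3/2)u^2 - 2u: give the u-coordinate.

R'(u) = -u^2 + 3u - 2 = 0 at u = 1, 2.
Since R''(u) = -2u + 3, we get R''(1) = 1 > 0 ⇒ local minimum; R''(2) = -1 < 0 ⇒ local maximum.
So the local minimum value is R(1) = -5/6.

1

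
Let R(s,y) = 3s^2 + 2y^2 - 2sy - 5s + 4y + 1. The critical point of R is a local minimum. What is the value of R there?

-19/10

∂R/∂s = 6s - 2y - 5 = 0 and ∂R/∂y = -2s + 4y + 4 = 0, so (s, y) = (3/5, -7/10).
The Hessian has R_{ss} = 6, R_{yy} = 4, R_{sy} = -2, giving D = 20 > 0 with R_{ss} > 0, so the point is a local minimum.
R(3/5, -7/10) = -19/10.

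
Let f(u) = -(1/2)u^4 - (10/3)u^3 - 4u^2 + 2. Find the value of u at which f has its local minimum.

Critical points: f'(u) = -2u^3 - 10u^2 - 8u vanishes at u = -4, -1, 0.
Since f''(u) = -6u^2 - 20u - 8, we get f''(-4) = -24 < 0 ⇒ local maximum; f''(-1) = 6 > 0 ⇒ local minimum; f''(0) = -8 < 0 ⇒ local maximum.
The local minimum is f(-1) = 5/6.

-1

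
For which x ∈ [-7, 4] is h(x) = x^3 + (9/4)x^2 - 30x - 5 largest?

-4

The derivative is 3x^2 + (9/2)x - 30, which vanishes at x = -4 and x = 5/2.
Compare values at every candidate in [-7, 4]: h(-7) = -111/4,  h(-4) = 87,  h(5/2) = -805/16,  h(4) = -25.
The maximum over the interval is 87, attained at x = -4.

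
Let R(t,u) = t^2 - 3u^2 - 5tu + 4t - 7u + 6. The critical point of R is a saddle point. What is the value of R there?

83/37

∂R/∂t = 2t - 5u + 4 = 0 and ∂R/∂u = -5t - 6u - 7 = 0, so (t, u) = (-59/37, 6/37).
The Hessian has R_{tt} = 2, R_{uu} = -6, R_{tu} = -5, giving D = -37 < 0, so the point is a saddle point.
R(-59/37, 6/37) = 83/37.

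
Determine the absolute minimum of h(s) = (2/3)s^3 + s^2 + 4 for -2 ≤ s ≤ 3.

Differentiating, h'(s) = 2s^2 + 2s; which vanishes at s = -1 and s = 0.
Evaluating at the critical points and endpoints: h(-2) = 8/3, h(-1) = 13/3, h(0) = 4, h(3) = 31.
The minimum over the interval is 8/3, attained at s = -2.

8/3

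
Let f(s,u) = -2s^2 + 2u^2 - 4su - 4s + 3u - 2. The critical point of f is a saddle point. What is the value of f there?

-49/16

∂f/∂s = -4s - 4u - 4 = 0 and ∂f/∂u = -4s + 4u + 3 = 0, so (s, u) = (-1/8, -7/8).
The Hessian has f_{ss} = -4, f_{uu} = 4, f_{su} = -4, giving D = -32 < 0, so the point is a saddle point.
f(-1/8, -7/8) = -49/16.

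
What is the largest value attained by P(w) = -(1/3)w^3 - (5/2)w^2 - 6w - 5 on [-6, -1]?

Differentiating, P'(w) = -w^2 - 5w - 6; which vanishes at w = -3 and w = -2.
Candidates: P(-6) = 13,  P(-3) = -1/2,  P(-2) = -1/3,  P(-1) = -7/6.
The maximum over the interval is 13, attained at w = -6.

13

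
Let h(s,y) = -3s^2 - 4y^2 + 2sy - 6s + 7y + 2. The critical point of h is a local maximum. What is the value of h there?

∂h/∂s = -6s + 2y - 6 = 0 and ∂h/∂y = 2s - 8y + 7 = 0, so (s, y) = (-17/22, 15/22).
The Hessian has h_{ss} = -6, h_{yy} = -8, h_{sy} = 2, giving D = 44 > 0 with h_{ss} < 0, so the point is a local maximum.
h(-17/22, 15/22) = 295/44.

295/44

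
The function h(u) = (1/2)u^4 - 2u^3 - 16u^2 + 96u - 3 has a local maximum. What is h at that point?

h'(u) = 2u^3 - 6u^2 - 32u + 96 = 0 at u = -4, 3, 4.
Second-derivative test with h''(u) = 6u^2 - 12u - 32: h''(-4) = 112 > 0 ⇒ local minimum; h''(3) = -14 < 0 ⇒ local maximum; h''(4) = 16 > 0 ⇒ local minimum.
Thus h has its local maximum at u = 3, with value 255/2.

255/2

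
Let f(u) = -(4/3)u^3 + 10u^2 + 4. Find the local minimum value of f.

Critical points: f'(u) = -4u^2 + 20u vanishes at u = 0, 5.
Second-derivative test with f''(u) = -8u + 20: f''(0) = 20 > 0 ⇒ local minimum; f''(5) = -20 < 0 ⇒ local maximum.
So the local minimum value is f(0) = 4.

4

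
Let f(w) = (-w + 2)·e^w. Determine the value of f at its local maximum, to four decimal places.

f'(w) = (-1)·e^w + (-w + 2)·1·e^w = (-w + 1)·e^w. Since e^w > 0, the only critical point is w = 1.
f''(1) has the same sign as -1 < 0, so this is a local maximum.
f(1) = (1)·e^(1) ≈ 2.7183.

2.7183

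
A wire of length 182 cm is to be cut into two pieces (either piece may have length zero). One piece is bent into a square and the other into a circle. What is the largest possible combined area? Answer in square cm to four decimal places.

Let x be the length used for the square. Square side x/4; circle radius (182−x)/(2π).
A(x) = (x/4)² + π·((182−x)/(2π))² = x²/16 + (182−x)²/(4π) for 0 ≤ x ≤ 182. A'(x) = x/8 − (182−x)/(2π) = 0 gives x = 4·182/(π+4) ≈ 101.9380.
A'' > 0, so the interior critical point is a minimum; the maximum is at an endpoint. A(0) = 2635.9242 and A(182) = 2070.2500, so the largest area is 2635.9242.

2635.9242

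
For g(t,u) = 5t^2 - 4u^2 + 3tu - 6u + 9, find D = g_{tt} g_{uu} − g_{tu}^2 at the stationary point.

∂g/∂t = 10t + 3u = 0 and ∂g/∂u = 3t - 8u - 6 = 0, so (t, u) = (18/89, -60/89).
The Hessian has g_{tt} = 10, g_{uu} = -8, g_{tu} = 3, giving D = -89 < 0, so the point is a saddle point.
D = (10)·(-8) − (3)^2 = -89.

-89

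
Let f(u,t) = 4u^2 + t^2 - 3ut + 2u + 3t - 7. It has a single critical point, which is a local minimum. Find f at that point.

∂f/∂u = 8u - 3t + 2 = 0 and ∂f/∂t = -3u + 2t + 3 = 0, so (u, t) = (-13/7, -30/7).
The Hessian has f_{uu} = 8, f_{tt} = 2, f_{ut} = -3, giving D = 7 > 0 with f_{uu} > 0, so the point is a local minimum.
f(-13/7, -30/7) = -107/7.

-107/7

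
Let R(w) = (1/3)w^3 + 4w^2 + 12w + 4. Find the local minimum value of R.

R'(w) = w^2 + 8w + 12. Setting R'(w) = 0 gives w ∈ {-6, -2}.
Since R''(w) = 2w + 8, we get R''(-6) = -4 < 0 ⇒ local maximum; R''(-2) = 4 > 0 ⇒ local minimum.
The local minimum is R(-2) = -20/3.

-20/3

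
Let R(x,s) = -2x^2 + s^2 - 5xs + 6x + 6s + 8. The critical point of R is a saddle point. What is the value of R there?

∂R/∂x = -4x - 5s + 6 = 0 and ∂R/∂s = -5x + 2s + 6 = 0, so (x, s) = (14/11, 2/11).
The Hessian has R_{xx} = -4, R_{ss} = 2, R_{xs} = -5, giving D = -33 < 0, so the point is a saddle point.
R(14/11, 2/11) = 136/11.

136/11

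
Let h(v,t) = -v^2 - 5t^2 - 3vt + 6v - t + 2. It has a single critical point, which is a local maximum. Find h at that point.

∂h/∂v = -2v - 3t + 6 = 0 and ∂h/∂t = -3v - 10t - 1 = 0, so (v, t) = (63/11, -20/11).
The Hessian has h_{vv} = -2, h_{tt} = -10, h_{vt} = -3, giving D = 11 > 0 with h_{vv} < 0, so the point is a local maximum.
h(63/11, -20/11) = 221/11.

221/11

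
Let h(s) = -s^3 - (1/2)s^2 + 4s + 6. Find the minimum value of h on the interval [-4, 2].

58/27

h'(s) = -3s^2 - s + 4, which vanishes at s = -4/3 and s = 1.
Compare values at every candidate in [-4, 2]: h(-4) = 46; h(-4/3) = 58/27; h(1) = 17/2; h(2) = 4.
Hence the absolute minimum is 58/27 at s = -4/3.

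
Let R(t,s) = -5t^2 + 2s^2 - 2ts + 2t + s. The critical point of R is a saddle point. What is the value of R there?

∂R/∂t = -10t - 2s + 2 = 0 and ∂R/∂s = -2t + 4s + 1 = 0, so (t, s) = (5/22, -3/22).
The Hessian has R_{tt} = -10, R_{ss} = 4, R_{ts} = -2, giving D = -44 < 0, so the point is a saddle point.
R(5/22, -3/22) = 7/44.

7/44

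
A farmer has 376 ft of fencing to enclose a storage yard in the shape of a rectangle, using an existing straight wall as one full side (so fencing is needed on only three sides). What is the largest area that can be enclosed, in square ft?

Let the sides perpendicular to the wall have length x and the parallel side y, so 2x + y = 376 and the area is A = xy = x(376 − 2x).
A'(x) = 376 − 4x = 0 gives x = 94, and A''(x) = −4 < 0 confirms a maximum.
Then y = 376 − 2·94 = 188 and A = 17672.

17672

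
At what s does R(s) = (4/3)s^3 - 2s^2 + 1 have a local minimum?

R'(s) = 4s^2 - 4s = 0 at s = 0, 1.
Since R''(s) = 8s - 4, we get R''(0) = -4 < 0 ⇒ local maximum; R''(1) = 4 > 0 ⇒ local minimum.
The local minimum is R(1) = 1/3.

1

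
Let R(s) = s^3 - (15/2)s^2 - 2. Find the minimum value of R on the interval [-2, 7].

-129/2

R'(s) = 3s^2 - 15s, which vanishes at s = 0 and s = 5.
Candidates: R(-2) = -40,  R(0) = -2,  R(5) = -129/2,  R(7) = -53/2.
The minimum over the interval is -129/2, attained at s = 5.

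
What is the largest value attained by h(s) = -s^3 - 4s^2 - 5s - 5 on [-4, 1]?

15

The derivative is -3s^2 - 8s - 5, which vanishes at s = -5/3 and s = -1.
Candidates: h(-4) = 15; h(-5/3) = -85/27; h(-1) = -3; h(1) = -15.
So the maximum is h(-4) = 15.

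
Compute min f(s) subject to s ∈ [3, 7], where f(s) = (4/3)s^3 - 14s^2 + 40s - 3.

41/3

Differentiating, f'(s) = 4s^2 - 28s + 40; whose only zero in [3, 7] is s = 5.
Compare values at every candidate in [3, 7]: f(3) = 27, f(5) = 41/3, f(7) = 145/3.
The minimum over the interval is 41/3, attained at s = 5.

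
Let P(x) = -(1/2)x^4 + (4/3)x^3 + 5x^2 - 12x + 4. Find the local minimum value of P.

-13/6

P'(x) = -2x^3 + 4x^2 + 10x - 12. Setting P'(x) = 0 gives x ∈ {-2, 1, 3}.
Second-derivative test with P''(x) = -6x^2 + 8x + 10: P''(-2) = -30 < 0 ⇒ local maximum; P''(1) = 12 > 0 ⇒ local minimum; P''(3) = -20 < 0 ⇒ local maximum.
Thus P has its local minimum at x = 1, with value -13/6.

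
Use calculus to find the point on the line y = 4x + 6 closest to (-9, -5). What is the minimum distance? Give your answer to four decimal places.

Minimize D(x)^2 = (x + 9)^2 + (4x + 11)^2.
d/dx[D^2] = 2(x + 9) + 2·4·(4x + 11) = 0 ⇒ x = -53/17.
Then y = -110/17 and the distance is √(625/17) ≈ 6.0634.

6.0634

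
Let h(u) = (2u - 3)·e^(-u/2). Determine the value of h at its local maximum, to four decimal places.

Differentiating with the product rule gives h'(u) = (-u + 7/2)·e^(-u/2). Since e^(-u/2) > 0, the only critical point is u = 7/2.
h''(7/2) has the same sign as -1 < 0, so this is a local maximum.
h(7/2) = (4)·e^(-7/4) ≈ 0.6951.

0.6951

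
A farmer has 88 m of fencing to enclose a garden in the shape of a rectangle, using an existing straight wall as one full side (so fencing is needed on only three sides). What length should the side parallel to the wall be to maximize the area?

Let the sides perpendicular to the wall have length x and the parallel side y, so 2x + y = 88 and the area is A = xy = x(88 − 2x).
A'(x) = 88 − 4x = 0 gives x = 22, and A''(x) = −4 < 0 confirms a maximum.
Then y = 88 − 2·22 = 44 and A = 968.

44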